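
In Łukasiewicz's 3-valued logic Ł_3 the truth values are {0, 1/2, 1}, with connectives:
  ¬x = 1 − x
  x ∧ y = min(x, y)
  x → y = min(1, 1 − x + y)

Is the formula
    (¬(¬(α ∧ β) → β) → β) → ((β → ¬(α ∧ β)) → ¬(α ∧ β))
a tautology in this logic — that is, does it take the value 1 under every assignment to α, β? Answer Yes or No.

No

Counterexample: take α = 1/2, β = 1/2.
α ∧ β = 1/2 ∧ 1/2 = 1/2
¬(α ∧ β) = ¬1/2 = 1/2
¬(α ∧ β) → β = 1/2 → 1/2 = 1
¬(¬(α ∧ β) → β) = ¬1 = 0
¬(¬(α ∧ β) → β) → β = 0 → 1/2 = 1
α ∧ β = 1/2 ∧ 1/2 = 1/2
¬(α ∧ β) = ¬1/2 = 1/2
β → ¬(α ∧ β) = 1/2 → 1/2 = 1
α ∧ β = 1/2 ∧ 1/2 = 1/2
¬(α ∧ β) = ¬1/2 = 1/2
(β → ¬(α ∧ β)) → ¬(α ∧ β) = 1 → 1/2 = 1/2
(¬(¬(α ∧ β) → β) → β) → ((β → ¬(α ∧ β)) → ¬(α ∧ β)) = 1 → 1/2 = 1/2
This gives 1/2 ≠ 1.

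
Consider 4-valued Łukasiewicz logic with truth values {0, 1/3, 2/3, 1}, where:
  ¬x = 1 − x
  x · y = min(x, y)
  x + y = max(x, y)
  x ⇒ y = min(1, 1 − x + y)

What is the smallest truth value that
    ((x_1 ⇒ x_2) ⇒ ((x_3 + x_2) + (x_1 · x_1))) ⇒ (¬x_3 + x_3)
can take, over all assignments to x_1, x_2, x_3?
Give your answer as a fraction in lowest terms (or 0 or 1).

Take x_1 = 0, x_2 = 1, x_3 = 1/3:
x_1 ⇒ x_2 = 0 ⇒ 1 = 1
x_3 + x_2 = 1/3 + 1 = 1
x_1 · x_1 = 0 · 0 = 0
(x_3 + x_2) + (x_1 · x_1) = 1 + 0 = 1
(x_1 ⇒ x_2) ⇒ ((x_3 + x_2) + (x_1 · x_1)) = 1 ⇒ 1 = 1
¬x_3 = ¬1/3 = 2/3
¬x_3 + x_3 = 2/3 + 1/3 = 2/3
((x_1 ⇒ x_2) ⇒ ((x_3 + x_2) + (x_1 · x_1))) ⇒ (¬x_3 + x_3) = 1 ⇒ 2/3 = 2/3
No assignment yields a value below 2/3, so this is the minimum.

2/3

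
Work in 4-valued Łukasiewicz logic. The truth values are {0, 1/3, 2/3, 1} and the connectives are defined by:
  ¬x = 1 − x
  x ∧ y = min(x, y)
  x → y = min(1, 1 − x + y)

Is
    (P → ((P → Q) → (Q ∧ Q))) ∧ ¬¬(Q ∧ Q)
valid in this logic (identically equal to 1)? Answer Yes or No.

Counterexample: take P = 0, Q = 0.
P → Q = 0 → 0 = 1
Q ∧ Q = 0 ∧ 0 = 0
(P → Q) → (Q ∧ Q) = 1 → 0 = 0
P → ((P → Q) → (Q ∧ Q)) = 0 → 0 = 1
Q ∧ Q = 0 ∧ 0 = 0
¬(Q ∧ Q) = ¬0 = 1
¬¬(Q ∧ Q) = ¬1 = 0
(P → ((P → Q) → (Q ∧ Q))) ∧ ¬¬(Q ∧ Q) = 1 ∧ 0 = 0
This gives 0 ≠ 1.

No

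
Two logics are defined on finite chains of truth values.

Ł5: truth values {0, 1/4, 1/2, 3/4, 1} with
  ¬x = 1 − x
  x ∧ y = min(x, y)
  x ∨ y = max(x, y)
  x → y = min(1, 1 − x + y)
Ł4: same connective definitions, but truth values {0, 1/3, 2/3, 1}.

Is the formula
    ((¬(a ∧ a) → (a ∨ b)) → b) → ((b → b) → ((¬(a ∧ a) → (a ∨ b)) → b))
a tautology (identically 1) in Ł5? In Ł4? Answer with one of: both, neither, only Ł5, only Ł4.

In Ł5: every assignment gives 1 — tautology.
In Ł4: every assignment gives 1 — tautology.

both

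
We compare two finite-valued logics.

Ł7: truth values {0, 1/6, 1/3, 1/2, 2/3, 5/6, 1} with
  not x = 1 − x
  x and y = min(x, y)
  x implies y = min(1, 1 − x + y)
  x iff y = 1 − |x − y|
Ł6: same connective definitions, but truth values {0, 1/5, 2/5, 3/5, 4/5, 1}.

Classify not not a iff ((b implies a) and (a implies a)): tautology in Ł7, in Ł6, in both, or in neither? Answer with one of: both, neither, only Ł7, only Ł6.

neither

In Ł7: at a = 0, b = 0 the value is 0 — not a tautology.
In Ł6: at a = 0, b = 0 the value is 0 — not a tautology.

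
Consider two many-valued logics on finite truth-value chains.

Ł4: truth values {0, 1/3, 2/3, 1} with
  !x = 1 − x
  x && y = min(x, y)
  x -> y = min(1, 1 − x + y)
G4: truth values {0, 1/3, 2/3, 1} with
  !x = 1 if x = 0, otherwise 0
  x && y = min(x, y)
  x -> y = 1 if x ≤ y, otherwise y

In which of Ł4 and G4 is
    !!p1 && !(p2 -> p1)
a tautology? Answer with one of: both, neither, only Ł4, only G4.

In Ł4: at p1 = 0, p2 = 0 the value is 0 — not a tautology.
In G4: at p1 = 0, p2 = 0 the value is 0 — not a tautology.

neither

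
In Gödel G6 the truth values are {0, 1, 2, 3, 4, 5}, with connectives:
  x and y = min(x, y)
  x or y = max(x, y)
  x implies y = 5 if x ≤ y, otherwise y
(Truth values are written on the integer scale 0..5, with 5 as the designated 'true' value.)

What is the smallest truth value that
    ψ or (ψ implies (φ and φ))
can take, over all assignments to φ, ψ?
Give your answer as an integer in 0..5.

Take φ = 0, ψ = 1:
φ and φ = 0 and 0 = 0
ψ implies (φ and φ) = 1 implies 0 = 0
ψ or (ψ implies (φ and φ)) = 1 or 0 = 1
No assignment yields a value below 1, so this is the minimum.

1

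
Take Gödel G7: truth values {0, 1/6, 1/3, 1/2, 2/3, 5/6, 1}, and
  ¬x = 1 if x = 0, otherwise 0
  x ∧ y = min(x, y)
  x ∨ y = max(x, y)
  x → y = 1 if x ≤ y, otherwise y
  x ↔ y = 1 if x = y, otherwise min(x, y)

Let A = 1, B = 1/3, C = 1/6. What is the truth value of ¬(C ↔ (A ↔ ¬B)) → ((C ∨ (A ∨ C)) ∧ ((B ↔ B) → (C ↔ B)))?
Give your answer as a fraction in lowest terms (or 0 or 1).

1/6

¬B = ¬1/3 = 0
A ↔ ¬B = 1 ↔ 0 = 0
C ↔ (A ↔ ¬B) = 1/6 ↔ 0 = 0
¬(C ↔ (A ↔ ¬B)) = ¬0 = 1
A ∨ C = 1 ∨ 1/6 = 1
C ∨ (A ∨ C) = 1/6 ∨ 1 = 1
B ↔ B = 1/3 ↔ 1/3 = 1
C ↔ B = 1/6 ↔ 1/3 = 1/6
(B ↔ B) → (C ↔ B) = 1 → 1/6 = 1/6
(C ∨ (A ∨ C)) ∧ ((B ↔ B) → (C ↔ B)) = 1 ∧ 1/6 = 1/6
¬(C ↔ (A ↔ ¬B)) → ((C ∨ (A ∨ C)) ∧ ((B ↔ B) → (C ↔ B))) = 1 → 1/6 = 1/6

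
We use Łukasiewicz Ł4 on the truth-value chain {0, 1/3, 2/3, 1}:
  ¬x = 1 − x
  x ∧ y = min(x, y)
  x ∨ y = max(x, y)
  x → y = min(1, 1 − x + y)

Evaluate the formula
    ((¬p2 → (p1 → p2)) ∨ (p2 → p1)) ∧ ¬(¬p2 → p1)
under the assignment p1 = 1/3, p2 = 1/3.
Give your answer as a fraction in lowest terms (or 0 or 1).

¬p2 = ¬1/3 = 2/3
p1 → p2 = 1/3 → 1/3 = 1
¬p2 → (p1 → p2) = 2/3 → 1 = 1
p2 → p1 = 1/3 → 1/3 = 1
(¬p2 → (p1 → p2)) ∨ (p2 → p1) = 1 ∨ 1 = 1
¬p2 = ¬1/3 = 2/3
¬p2 → p1 = 2/3 → 1/3 = 2/3
¬(¬p2 → p1) = ¬2/3 = 1/3
((¬p2 → (p1 → p2)) ∨ (p2 → p1)) ∧ ¬(¬p2 → p1) = 1 ∧ 1/3 = 1/3

1/3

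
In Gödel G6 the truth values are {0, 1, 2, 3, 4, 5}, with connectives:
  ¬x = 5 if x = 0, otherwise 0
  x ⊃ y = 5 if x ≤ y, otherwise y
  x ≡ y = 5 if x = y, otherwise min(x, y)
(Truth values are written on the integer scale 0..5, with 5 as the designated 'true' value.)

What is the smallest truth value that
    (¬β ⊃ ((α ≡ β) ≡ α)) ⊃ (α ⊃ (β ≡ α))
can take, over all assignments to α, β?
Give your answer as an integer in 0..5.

Take α = 2, β = 1:
¬β = ¬1 = 0
α ≡ β = 2 ≡ 1 = 1
(α ≡ β) ≡ α = 1 ≡ 2 = 1
¬β ⊃ ((α ≡ β) ≡ α) = 0 ⊃ 1 = 5
β ≡ α = 1 ≡ 2 = 1
α ⊃ (β ≡ α) = 2 ⊃ 1 = 1
(¬β ⊃ ((α ≡ β) ≡ α)) ⊃ (α ⊃ (β ≡ α)) = 5 ⊃ 1 = 1
No assignment yields a value below 1, so this is the minimum.

1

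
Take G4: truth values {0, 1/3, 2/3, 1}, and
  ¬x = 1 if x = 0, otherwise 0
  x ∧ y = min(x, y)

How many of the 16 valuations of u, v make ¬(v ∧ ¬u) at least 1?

13

u = 0, v = 0 ↦ 1  ≥
u = 0, v = 1/3 ↦ 0  <
u = 0, v = 2/3 ↦ 0  <
u = 0, v = 1 ↦ 0  <
u = 1/3, v = 0 ↦ 1  ≥
u = 1/3, v = 1/3 ↦ 1  ≥
u = 1/3, v = 2/3 ↦ 1  ≥
u = 1/3, v = 1 ↦ 1  ≥
u = 2/3, v = 0 ↦ 1  ≥
u = 2/3, v = 1/3 ↦ 1  ≥
u = 2/3, v = 2/3 ↦ 1  ≥
u = 2/3, v = 1 ↦ 1  ≥
u = 1, v = 0 ↦ 1  ≥
u = 1, v = 1/3 ↦ 1  ≥
u = 1, v = 2/3 ↦ 1  ≥
u = 1, v = 1 ↦ 1  ≥
So 13 of the 16 assignments meet the threshold.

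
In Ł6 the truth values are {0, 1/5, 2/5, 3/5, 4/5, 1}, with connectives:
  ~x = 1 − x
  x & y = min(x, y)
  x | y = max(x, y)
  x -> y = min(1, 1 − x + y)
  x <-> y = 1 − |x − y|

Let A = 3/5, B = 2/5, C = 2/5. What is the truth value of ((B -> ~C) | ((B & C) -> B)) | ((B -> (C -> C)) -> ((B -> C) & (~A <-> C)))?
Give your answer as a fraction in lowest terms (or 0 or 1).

~C = ~2/5 = 3/5
B -> ~C = 2/5 -> 3/5 = 1
B & C = 2/5 & 2/5 = 2/5
(B & C) -> B = 2/5 -> 2/5 = 1
(B -> ~C) | ((B & C) -> B) = 1 | 1 = 1
C -> C = 2/5 -> 2/5 = 1
B -> (C -> C) = 2/5 -> 1 = 1
B -> C = 2/5 -> 2/5 = 1
~A = ~3/5 = 2/5
~A <-> C = 2/5 <-> 2/5 = 1
(B -> C) & (~A <-> C) = 1 & 1 = 1
(B -> (C -> C)) -> ((B -> C) & (~A <-> C)) = 1 -> 1 = 1
((B -> ~C) | ((B & C) -> B)) | ((B -> (C -> C)) -> ((B -> C) & (~A <-> C))) = 1 | 1 = 1

1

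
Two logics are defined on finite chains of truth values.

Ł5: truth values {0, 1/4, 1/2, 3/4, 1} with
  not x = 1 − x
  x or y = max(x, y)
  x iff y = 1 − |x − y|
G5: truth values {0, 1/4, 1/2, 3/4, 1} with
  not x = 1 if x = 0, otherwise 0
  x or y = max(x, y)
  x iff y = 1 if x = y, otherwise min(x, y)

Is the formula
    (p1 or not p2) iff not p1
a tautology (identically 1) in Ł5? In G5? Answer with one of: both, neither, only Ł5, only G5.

neither

In Ł5: at p1 = 0, p2 = 1/4 the value is 3/4 — not a tautology.
In G5: at p1 = 0, p2 = 1/4 the value is 0 — not a tautology.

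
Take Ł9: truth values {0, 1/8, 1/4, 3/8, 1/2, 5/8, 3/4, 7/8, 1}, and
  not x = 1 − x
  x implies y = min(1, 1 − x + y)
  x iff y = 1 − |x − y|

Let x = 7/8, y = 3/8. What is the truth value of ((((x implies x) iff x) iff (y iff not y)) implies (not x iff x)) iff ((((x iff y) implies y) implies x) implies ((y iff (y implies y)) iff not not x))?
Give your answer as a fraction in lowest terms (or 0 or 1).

x implies x = 7/8 implies 7/8 = 1
(x implies x) iff x = 1 iff 7/8 = 7/8
not y = not 3/8 = 5/8
y iff not y = 3/8 iff 5/8 = 3/4
((x implies x) iff x) iff (y iff not y) = 7/8 iff 3/4 = 7/8
not x = not 7/8 = 1/8
not x iff x = 1/8 iff 7/8 = 1/4
(((x implies x) iff x) iff (y iff not y)) implies (not x iff x) = 7/8 implies 1/4 = 3/8
x iff y = 7/8 iff 3/8 = 1/2
(x iff y) implies y = 1/2 implies 3/8 = 7/8
((x iff y) implies y) implies x = 7/8 implies 7/8 = 1
y implies y = 3/8 implies 3/8 = 1
y iff (y implies y) = 3/8 iff 1 = 3/8
not x = not 7/8 = 1/8
not not x = not 1/8 = 7/8
(y iff (y implies y)) iff not not x = 3/8 iff 7/8 = 1/2
(((x iff y) implies y) implies x) implies ((y iff (y implies y)) iff not not x) = 1 implies 1/2 = 1/2
((((x implies x) iff x) iff (y iff not y)) implies (not x iff x)) iff ((((x iff y) implies y) implies x) implies ((y iff (y implies y)) iff not not x)) = 3/8 iff 1/2 = 7/8

7/8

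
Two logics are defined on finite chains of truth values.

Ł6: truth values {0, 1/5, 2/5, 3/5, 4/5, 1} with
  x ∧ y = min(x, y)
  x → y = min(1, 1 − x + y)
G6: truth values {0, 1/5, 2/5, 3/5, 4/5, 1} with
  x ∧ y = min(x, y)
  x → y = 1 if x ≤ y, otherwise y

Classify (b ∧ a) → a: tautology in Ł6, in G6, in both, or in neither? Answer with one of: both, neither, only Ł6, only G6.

In Ł6: every assignment gives 1 — tautology.
In G6: every assignment gives 1 — tautology.

both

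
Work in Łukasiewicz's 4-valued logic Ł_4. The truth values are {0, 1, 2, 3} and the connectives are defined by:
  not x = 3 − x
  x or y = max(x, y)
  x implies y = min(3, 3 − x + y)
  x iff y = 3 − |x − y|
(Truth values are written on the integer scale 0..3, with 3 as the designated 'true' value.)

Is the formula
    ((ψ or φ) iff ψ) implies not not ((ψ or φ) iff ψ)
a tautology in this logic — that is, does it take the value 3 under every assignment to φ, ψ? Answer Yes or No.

φ = 0, ψ = 0 ↦ 3
φ = 0, ψ = 1 ↦ 3
φ = 0, ψ = 2 ↦ 3
φ = 0, ψ = 3 ↦ 3
φ = 1, ψ = 0 ↦ 3
φ = 1, ψ = 1 ↦ 3
φ = 1, ψ = 2 ↦ 3
φ = 1, ψ = 3 ↦ 3
φ = 2, ψ = 0 ↦ 3
φ = 2, ψ = 1 ↦ 3
φ = 2, ψ = 2 ↦ 3
φ = 2, ψ = 3 ↦ 3
φ = 3, ψ = 0 ↦ 3
φ = 3, ψ = 1 ↦ 3
φ = 3, ψ = 2 ↦ 3
φ = 3, ψ = 3 ↦ 3
Every assignment gives a value ≥ 3.

Yes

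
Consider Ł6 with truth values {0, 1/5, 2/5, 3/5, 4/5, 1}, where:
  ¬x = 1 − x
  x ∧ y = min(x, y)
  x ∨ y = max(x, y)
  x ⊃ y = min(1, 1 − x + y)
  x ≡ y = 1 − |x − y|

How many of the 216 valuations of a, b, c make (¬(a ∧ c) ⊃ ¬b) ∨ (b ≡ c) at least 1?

106

value 1: 106 assignments (counts)
value 4/5: 46 assignments
value 3/5: 28 assignments
value 2/5: 18 assignments
value 1/5: 12 assignments
value 0: 6 assignments
So 106 of the 216 assignments meet the threshold.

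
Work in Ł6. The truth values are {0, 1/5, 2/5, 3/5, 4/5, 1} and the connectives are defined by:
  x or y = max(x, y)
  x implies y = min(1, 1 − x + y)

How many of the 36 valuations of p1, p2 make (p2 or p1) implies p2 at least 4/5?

26

value 1: 21 assignments (counts)
value 4/5: 5 assignments (counts)
value 3/5: 4 assignments
value 2/5: 3 assignments
value 1/5: 2 assignments
value 0: 1 assignment
So 26 of the 36 assignments meet the threshold.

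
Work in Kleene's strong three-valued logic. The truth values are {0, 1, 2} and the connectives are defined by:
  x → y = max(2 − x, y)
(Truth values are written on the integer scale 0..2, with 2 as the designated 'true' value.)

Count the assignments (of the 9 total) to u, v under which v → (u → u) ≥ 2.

7

u = 0, v = 0 ↦ 2  ≥
u = 0, v = 1 ↦ 2  ≥
u = 0, v = 2 ↦ 2  ≥
u = 1, v = 0 ↦ 2  ≥
u = 1, v = 1 ↦ 1  <
u = 1, v = 2 ↦ 1  <
u = 2, v = 0 ↦ 2  ≥
u = 2, v = 1 ↦ 2  ≥
u = 2, v = 2 ↦ 2  ≥
So 7 of the 9 assignments meet the threshold.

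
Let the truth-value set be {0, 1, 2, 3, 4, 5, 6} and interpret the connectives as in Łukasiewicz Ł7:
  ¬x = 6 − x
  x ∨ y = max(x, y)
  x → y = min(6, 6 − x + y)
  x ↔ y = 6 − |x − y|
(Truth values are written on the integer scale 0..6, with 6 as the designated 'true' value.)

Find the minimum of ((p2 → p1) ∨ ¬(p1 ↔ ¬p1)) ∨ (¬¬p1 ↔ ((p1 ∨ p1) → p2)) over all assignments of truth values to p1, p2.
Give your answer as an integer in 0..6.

2

Take p1 = 2, p2 = 6:
p2 → p1 = 6 → 2 = 2
¬p1 = ¬2 = 4
p1 ↔ ¬p1 = 2 ↔ 4 = 4
¬(p1 ↔ ¬p1) = ¬4 = 2
(p2 → p1) ∨ ¬(p1 ↔ ¬p1) = 2 ∨ 2 = 2
¬p1 = ¬2 = 4
¬¬p1 = ¬4 = 2
p1 ∨ p1 = 2 ∨ 2 = 2
(p1 ∨ p1) → p2 = 2 → 6 = 6
¬¬p1 ↔ ((p1 ∨ p1) → p2) = 2 ↔ 6 = 2
((p2 → p1) ∨ ¬(p1 ↔ ¬p1)) ∨ (¬¬p1 ↔ ((p1 ∨ p1) → p2)) = 2 ∨ 2 = 2
No assignment yields a value below 2, so this is the minimum.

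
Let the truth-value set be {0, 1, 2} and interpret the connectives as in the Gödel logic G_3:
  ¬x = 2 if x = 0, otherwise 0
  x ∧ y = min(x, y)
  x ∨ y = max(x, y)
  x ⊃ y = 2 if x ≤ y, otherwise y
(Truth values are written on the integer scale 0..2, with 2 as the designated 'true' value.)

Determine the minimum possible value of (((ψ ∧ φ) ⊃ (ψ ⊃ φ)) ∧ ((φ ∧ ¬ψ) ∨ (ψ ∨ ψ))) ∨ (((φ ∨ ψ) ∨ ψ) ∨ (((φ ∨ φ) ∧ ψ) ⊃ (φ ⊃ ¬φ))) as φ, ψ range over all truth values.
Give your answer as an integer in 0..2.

1

Take φ = 1, ψ = 1:
ψ ∧ φ = 1 ∧ 1 = 1
ψ ⊃ φ = 1 ⊃ 1 = 2
(ψ ∧ φ) ⊃ (ψ ⊃ φ) = 1 ⊃ 2 = 2
¬ψ = ¬1 = 0
φ ∧ ¬ψ = 1 ∧ 0 = 0
ψ ∨ ψ = 1 ∨ 1 = 1
(φ ∧ ¬ψ) ∨ (ψ ∨ ψ) = 0 ∨ 1 = 1
((ψ ∧ φ) ⊃ (ψ ⊃ φ)) ∧ ((φ ∧ ¬ψ) ∨ (ψ ∨ ψ)) = 2 ∧ 1 = 1
φ ∨ ψ = 1 ∨ 1 = 1
(φ ∨ ψ) ∨ ψ = 1 ∨ 1 = 1
φ ∨ φ = 1 ∨ 1 = 1
(φ ∨ φ) ∧ ψ = 1 ∧ 1 = 1
¬φ = ¬1 = 0
φ ⊃ ¬φ = 1 ⊃ 0 = 0
((φ ∨ φ) ∧ ψ) ⊃ (φ ⊃ ¬φ) = 1 ⊃ 0 = 0
((φ ∨ ψ) ∨ ψ) ∨ (((φ ∨ φ) ∧ ψ) ⊃ (φ ⊃ ¬φ)) = 1 ∨ 0 = 1
(((ψ ∧ φ) ⊃ (ψ ⊃ φ)) ∧ ((φ ∧ ¬ψ) ∨ (ψ ∨ ψ))) ∨ (((φ ∨ ψ) ∨ ψ) ∨ (((φ ∨ φ) ∧ ψ) ⊃ (φ ⊃ ¬φ))) = 1 ∨ 1 = 1
No assignment yields a value below 1, so this is the minimum.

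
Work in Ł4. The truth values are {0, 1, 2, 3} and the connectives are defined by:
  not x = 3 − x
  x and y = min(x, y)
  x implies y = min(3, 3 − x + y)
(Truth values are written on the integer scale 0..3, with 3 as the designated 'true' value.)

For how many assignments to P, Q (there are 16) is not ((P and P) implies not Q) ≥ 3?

P = 0, Q = 0 ↦ 0  <
P = 0, Q = 1 ↦ 0  <
P = 0, Q = 2 ↦ 0  <
P = 0, Q = 3 ↦ 0  <
P = 1, Q = 0 ↦ 0  <
P = 1, Q = 1 ↦ 0  <
P = 1, Q = 2 ↦ 0  <
P = 1, Q = 3 ↦ 1  <
P = 2, Q = 0 ↦ 0  <
P = 2, Q = 1 ↦ 0  <
P = 2, Q = 2 ↦ 1  <
P = 2, Q = 3 ↦ 2  <
P = 3, Q = 0 ↦ 0  <
P = 3, Q = 1 ↦ 1  <
P = 3, Q = 2 ↦ 2  <
P = 3, Q = 3 ↦ 3  ≥
So 1 of the 16 assignments meets the threshold.

1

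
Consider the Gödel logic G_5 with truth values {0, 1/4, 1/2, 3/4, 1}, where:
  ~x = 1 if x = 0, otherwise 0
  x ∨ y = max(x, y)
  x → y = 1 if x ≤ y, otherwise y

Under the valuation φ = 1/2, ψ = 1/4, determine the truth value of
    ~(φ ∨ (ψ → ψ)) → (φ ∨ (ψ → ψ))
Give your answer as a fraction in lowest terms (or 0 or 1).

ψ → ψ = 1/4 → 1/4 = 1
φ ∨ (ψ → ψ) = 1/2 ∨ 1 = 1
~(φ ∨ (ψ → ψ)) = ~1 = 0
ψ → ψ = 1/4 → 1/4 = 1
φ ∨ (ψ → ψ) = 1/2 ∨ 1 = 1
~(φ ∨ (ψ → ψ)) → (φ ∨ (ψ → ψ)) = 0 → 1 = 1

1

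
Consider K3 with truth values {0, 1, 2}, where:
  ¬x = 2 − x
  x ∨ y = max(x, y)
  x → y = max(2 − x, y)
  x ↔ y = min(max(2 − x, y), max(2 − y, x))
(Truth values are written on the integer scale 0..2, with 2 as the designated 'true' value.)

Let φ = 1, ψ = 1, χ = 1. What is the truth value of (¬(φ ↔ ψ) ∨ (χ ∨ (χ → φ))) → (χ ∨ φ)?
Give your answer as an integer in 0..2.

1

φ ↔ ψ = 1 ↔ 1 = 1
¬(φ ↔ ψ) = ¬1 = 1
χ → φ = 1 → 1 = 1
χ ∨ (χ → φ) = 1 ∨ 1 = 1
¬(φ ↔ ψ) ∨ (χ ∨ (χ → φ)) = 1 ∨ 1 = 1
χ ∨ φ = 1 ∨ 1 = 1
(¬(φ ↔ ψ) ∨ (χ ∨ (χ → φ))) → (χ ∨ φ) = 1 → 1 = 1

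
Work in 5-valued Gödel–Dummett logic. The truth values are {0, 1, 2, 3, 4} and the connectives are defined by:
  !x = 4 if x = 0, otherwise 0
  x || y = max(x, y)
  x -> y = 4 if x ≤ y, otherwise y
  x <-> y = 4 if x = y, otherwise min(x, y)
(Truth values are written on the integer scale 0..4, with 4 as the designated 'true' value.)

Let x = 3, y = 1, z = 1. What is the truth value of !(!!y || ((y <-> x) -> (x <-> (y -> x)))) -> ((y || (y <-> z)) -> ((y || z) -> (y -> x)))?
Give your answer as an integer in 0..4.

!y = !1 = 0
!!y = !0 = 4
y <-> x = 1 <-> 3 = 1
y -> x = 1 -> 3 = 4
x <-> (y -> x) = 3 <-> 4 = 3
(y <-> x) -> (x <-> (y -> x)) = 1 -> 3 = 4
!!y || ((y <-> x) -> (x <-> (y -> x))) = 4 || 4 = 4
!(!!y || ((y <-> x) -> (x <-> (y -> x)))) = !4 = 0
y <-> z = 1 <-> 1 = 4
y || (y <-> z) = 1 || 4 = 4
y || z = 1 || 1 = 1
y -> x = 1 -> 3 = 4
(y || z) -> (y -> x) = 1 -> 4 = 4
(y || (y <-> z)) -> ((y || z) -> (y -> x)) = 4 -> 4 = 4
!(!!y || ((y <-> x) -> (x <-> (y -> x)))) -> ((y || (y <-> z)) -> ((y || z) -> (y -> x))) = 0 -> 4 = 4

4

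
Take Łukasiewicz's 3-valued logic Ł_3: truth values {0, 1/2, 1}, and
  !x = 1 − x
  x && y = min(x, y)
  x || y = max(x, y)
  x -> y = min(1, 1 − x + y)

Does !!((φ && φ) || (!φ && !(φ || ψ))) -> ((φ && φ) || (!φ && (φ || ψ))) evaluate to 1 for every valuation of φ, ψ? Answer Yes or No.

No

Counterexample: take φ = 0, ψ = 0.
φ && φ = 0 && 0 = 0
!φ = !0 = 1
φ || ψ = 0 || 0 = 0
!(φ || ψ) = !0 = 1
!φ && !(φ || ψ) = 1 && 1 = 1
(φ && φ) || (!φ && !(φ || ψ)) = 0 || 1 = 1
!((φ && φ) || (!φ && !(φ || ψ))) = !1 = 0
!!((φ && φ) || (!φ && !(φ || ψ))) = !0 = 1
φ && φ = 0 && 0 = 0
!φ = !0 = 1
φ || ψ = 0 || 0 = 0
!φ && (φ || ψ) = 1 && 0 = 0
(φ && φ) || (!φ && (φ || ψ)) = 0 || 0 = 0
!!((φ && φ) || (!φ && !(φ || ψ))) -> ((φ && φ) || (!φ && (φ || ψ))) = 1 -> 0 = 0
This gives 0 ≠ 1.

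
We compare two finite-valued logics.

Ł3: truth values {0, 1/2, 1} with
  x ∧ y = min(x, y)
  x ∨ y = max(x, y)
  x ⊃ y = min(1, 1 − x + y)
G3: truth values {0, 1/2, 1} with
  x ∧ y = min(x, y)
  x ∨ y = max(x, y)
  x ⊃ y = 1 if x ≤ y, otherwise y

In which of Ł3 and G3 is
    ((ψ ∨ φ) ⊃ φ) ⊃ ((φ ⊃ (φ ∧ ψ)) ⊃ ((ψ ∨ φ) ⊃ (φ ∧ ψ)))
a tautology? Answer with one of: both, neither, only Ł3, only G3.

both

In Ł3: every assignment gives 1 — tautology.
In G3: every assignment gives 1 — tautology.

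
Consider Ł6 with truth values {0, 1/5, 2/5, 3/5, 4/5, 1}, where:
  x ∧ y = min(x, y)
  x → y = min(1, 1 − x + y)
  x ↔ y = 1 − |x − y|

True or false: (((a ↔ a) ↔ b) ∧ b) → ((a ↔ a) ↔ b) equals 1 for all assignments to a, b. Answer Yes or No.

At a = 1, b = 3/5, for instance:
a ↔ a = 1 ↔ 1 = 1
(a ↔ a) ↔ b = 1 ↔ 3/5 = 3/5
((a ↔ a) ↔ b) ∧ b = 3/5 ∧ 3/5 = 3/5
(((a ↔ a) ↔ b) ∧ b) → ((a ↔ a) ↔ b) = 3/5 → 3/5 = 1
and checking the remaining 35 assignments likewise gives ≥ 1 in every case.

Yes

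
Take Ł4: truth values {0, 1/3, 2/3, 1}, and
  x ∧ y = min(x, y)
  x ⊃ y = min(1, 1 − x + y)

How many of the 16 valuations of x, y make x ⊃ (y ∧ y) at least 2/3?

x = 0, y = 0 ↦ 1  ≥
x = 0, y = 1/3 ↦ 1  ≥
x = 0, y = 2/3 ↦ 1  ≥
x = 0, y = 1 ↦ 1  ≥
x = 1/3, y = 0 ↦ 2/3  ≥
x = 1/3, y = 1/3 ↦ 1  ≥
x = 1/3, y = 2/3 ↦ 1  ≥
x = 1/3, y = 1 ↦ 1  ≥
x = 2/3, y = 0 ↦ 1/3  <
x = 2/3, y = 1/3 ↦ 2/3  ≥
x = 2/3, y = 2/3 ↦ 1  ≥
x = 2/3, y = 1 ↦ 1  ≥
x = 1, y = 0 ↦ 0  <
x = 1, y = 1/3 ↦ 1/3  <
x = 1, y = 2/3 ↦ 2/3  ≥
x = 1, y = 1 ↦ 1  ≥
So 13 of the 16 assignments meet the threshold.

13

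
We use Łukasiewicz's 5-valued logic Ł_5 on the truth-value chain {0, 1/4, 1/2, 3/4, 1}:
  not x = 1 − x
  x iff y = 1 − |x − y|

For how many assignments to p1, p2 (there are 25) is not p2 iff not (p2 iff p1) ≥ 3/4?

value 1: 7 assignments (counts)
value 3/4: 7 assignments (counts)
value 1/2: 6 assignments
value 1/4: 3 assignments
value 0: 2 assignments
So 14 of the 25 assignments meet the threshold.

14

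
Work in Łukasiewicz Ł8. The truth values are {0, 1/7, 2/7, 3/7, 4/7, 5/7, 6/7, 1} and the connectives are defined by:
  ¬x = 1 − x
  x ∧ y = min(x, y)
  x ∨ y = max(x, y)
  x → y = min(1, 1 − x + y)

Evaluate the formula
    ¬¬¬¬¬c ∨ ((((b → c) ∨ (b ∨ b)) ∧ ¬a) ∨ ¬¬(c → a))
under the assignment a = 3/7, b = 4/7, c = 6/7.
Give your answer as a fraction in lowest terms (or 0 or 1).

¬c = ¬6/7 = 1/7
¬¬c = ¬1/7 = 6/7
¬¬¬c = ¬6/7 = 1/7
¬¬¬¬c = ¬1/7 = 6/7
¬¬¬¬¬c = ¬6/7 = 1/7
b → c = 4/7 → 6/7 = 1
b ∨ b = 4/7 ∨ 4/7 = 4/7
(b → c) ∨ (b ∨ b) = 1 ∨ 4/7 = 1
¬a = ¬3/7 = 4/7
((b → c) ∨ (b ∨ b)) ∧ ¬a = 1 ∧ 4/7 = 4/7
c → a = 6/7 → 3/7 = 4/7
¬(c → a) = ¬4/7 = 3/7
¬¬(c → a) = ¬3/7 = 4/7
(((b → c) ∨ (b ∨ b)) ∧ ¬a) ∨ ¬¬(c → a) = 4/7 ∨ 4/7 = 4/7
¬¬¬¬¬c ∨ ((((b → c) ∨ (b ∨ b)) ∧ ¬a) ∨ ¬¬(c → a)) = 1/7 ∨ 4/7 = 4/7

4/7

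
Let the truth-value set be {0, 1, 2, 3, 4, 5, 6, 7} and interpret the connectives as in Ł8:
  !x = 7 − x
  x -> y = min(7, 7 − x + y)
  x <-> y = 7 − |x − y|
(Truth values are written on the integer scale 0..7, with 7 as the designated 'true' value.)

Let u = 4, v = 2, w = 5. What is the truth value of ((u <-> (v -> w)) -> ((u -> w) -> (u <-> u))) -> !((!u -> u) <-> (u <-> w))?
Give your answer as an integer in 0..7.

1

v -> w = 2 -> 5 = 7
u <-> (v -> w) = 4 <-> 7 = 4
u -> w = 4 -> 5 = 7
u <-> u = 4 <-> 4 = 7
(u -> w) -> (u <-> u) = 7 -> 7 = 7
(u <-> (v -> w)) -> ((u -> w) -> (u <-> u)) = 4 -> 7 = 7
!u = !4 = 3
!u -> u = 3 -> 4 = 7
u <-> w = 4 <-> 5 = 6
(!u -> u) <-> (u <-> w) = 7 <-> 6 = 6
!((!u -> u) <-> (u <-> w)) = !6 = 1
((u <-> (v -> w)) -> ((u -> w) -> (u <-> u))) -> !((!u -> u) <-> (u <-> w)) = 7 -> 1 = 1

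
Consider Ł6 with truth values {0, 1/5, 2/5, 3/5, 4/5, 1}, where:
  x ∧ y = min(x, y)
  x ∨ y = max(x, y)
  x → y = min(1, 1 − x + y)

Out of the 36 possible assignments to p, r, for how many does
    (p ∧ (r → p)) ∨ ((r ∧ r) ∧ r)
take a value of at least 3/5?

value 1: 11 assignments (counts)
value 4/5: 9 assignments (counts)
value 3/5: 7 assignments (counts)
value 2/5: 5 assignments
value 1/5: 3 assignments
value 0: 1 assignment
So 27 of the 36 assignments meet the threshold.

27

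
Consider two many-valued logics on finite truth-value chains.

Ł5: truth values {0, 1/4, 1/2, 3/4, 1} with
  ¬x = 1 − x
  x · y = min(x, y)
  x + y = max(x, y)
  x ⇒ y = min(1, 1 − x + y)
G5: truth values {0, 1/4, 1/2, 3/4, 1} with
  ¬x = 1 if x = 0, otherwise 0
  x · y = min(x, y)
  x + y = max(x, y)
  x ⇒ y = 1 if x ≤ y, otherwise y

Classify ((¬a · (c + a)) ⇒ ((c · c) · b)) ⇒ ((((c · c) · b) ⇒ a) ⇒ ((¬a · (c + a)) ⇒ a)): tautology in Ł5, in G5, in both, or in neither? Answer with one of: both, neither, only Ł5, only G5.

both

In Ł5: every assignment gives 1 — tautology.
In G5: every assignment gives 1 — tautology.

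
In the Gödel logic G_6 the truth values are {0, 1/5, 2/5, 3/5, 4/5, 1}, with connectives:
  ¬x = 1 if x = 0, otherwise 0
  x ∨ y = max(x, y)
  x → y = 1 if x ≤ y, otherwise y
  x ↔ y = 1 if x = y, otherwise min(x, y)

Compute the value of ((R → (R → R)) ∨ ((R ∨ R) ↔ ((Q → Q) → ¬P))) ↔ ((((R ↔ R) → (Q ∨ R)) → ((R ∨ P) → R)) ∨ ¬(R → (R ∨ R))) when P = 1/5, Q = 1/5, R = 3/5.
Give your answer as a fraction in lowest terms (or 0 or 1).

R → R = 3/5 → 3/5 = 1
R → (R → R) = 3/5 → 1 = 1
R ∨ R = 3/5 ∨ 3/5 = 3/5
Q → Q = 1/5 → 1/5 = 1
¬P = ¬1/5 = 0
(Q → Q) → ¬P = 1 → 0 = 0
(R ∨ R) ↔ ((Q → Q) → ¬P) = 3/5 ↔ 0 = 0
(R → (R → R)) ∨ ((R ∨ R) ↔ ((Q → Q) → ¬P)) = 1 ∨ 0 = 1
R ↔ R = 3/5 ↔ 3/5 = 1
Q ∨ R = 1/5 ∨ 3/5 = 3/5
(R ↔ R) → (Q ∨ R) = 1 → 3/5 = 3/5
R ∨ P = 3/5 ∨ 1/5 = 3/5
(R ∨ P) → R = 3/5 → 3/5 = 1
((R ↔ R) → (Q ∨ R)) → ((R ∨ P) → R) = 3/5 → 1 = 1
R ∨ R = 3/5 ∨ 3/5 = 3/5
R → (R ∨ R) = 3/5 → 3/5 = 1
¬(R → (R ∨ R)) = ¬1 = 0
(((R ↔ R) → (Q ∨ R)) → ((R ∨ P) → R)) ∨ ¬(R → (R ∨ R)) = 1 ∨ 0 = 1
((R → (R → R)) ∨ ((R ∨ R) ↔ ((Q → Q) → ¬P))) ↔ ((((R ↔ R) → (Q ∨ R)) → ((R ∨ P) → R)) ∨ ¬(R → (R ∨ R))) = 1 ↔ 1 = 1

1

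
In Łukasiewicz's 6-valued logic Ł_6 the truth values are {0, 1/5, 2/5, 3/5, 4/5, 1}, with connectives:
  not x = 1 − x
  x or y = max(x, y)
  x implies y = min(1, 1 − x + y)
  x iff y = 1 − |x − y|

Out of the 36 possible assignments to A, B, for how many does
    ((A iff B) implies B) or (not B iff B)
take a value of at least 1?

17

value 1: 17 assignments (counts)
value 4/5: 11 assignments
value 3/5: 2 assignments
value 2/5: 4 assignments
value 1/5: 1 assignment
value 0: 1 assignment
So 17 of the 36 assignments meet the threshold.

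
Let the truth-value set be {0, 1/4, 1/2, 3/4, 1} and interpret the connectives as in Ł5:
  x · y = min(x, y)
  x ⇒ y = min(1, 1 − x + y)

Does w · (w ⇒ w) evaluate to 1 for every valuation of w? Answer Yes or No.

Counterexample: take w = 0.
w ⇒ w = 0 ⇒ 0 = 1
w · (w ⇒ w) = 0 · 1 = 0
This gives 0 ≠ 1.

No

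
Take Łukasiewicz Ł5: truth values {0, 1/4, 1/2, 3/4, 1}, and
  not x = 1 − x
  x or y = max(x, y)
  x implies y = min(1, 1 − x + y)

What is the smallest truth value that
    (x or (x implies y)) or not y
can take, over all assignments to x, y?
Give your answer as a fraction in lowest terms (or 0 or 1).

3/4

Take x = 1/2, y = 1/4:
x implies y = 1/2 implies 1/4 = 3/4
x or (x implies y) = 1/2 or 3/4 = 3/4
not y = not 1/4 = 3/4
(x or (x implies y)) or not y = 3/4 or 3/4 = 3/4
No assignment yields a value below 3/4, so this is the minimum.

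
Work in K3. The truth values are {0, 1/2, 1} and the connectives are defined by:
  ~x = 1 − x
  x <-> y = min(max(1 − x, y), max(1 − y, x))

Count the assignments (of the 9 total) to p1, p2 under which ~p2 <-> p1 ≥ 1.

2

p1 = 0, p2 = 0 ↦ 0  <
p1 = 0, p2 = 1/2 ↦ 1/2  <
p1 = 0, p2 = 1 ↦ 1  ≥
p1 = 1/2, p2 = 0 ↦ 1/2  <
p1 = 1/2, p2 = 1/2 ↦ 1/2  <
p1 = 1/2, p2 = 1 ↦ 1/2  <
p1 = 1, p2 = 0 ↦ 1  ≥
p1 = 1, p2 = 1/2 ↦ 1/2  <
p1 = 1, p2 = 1 ↦ 0  <
So 2 of the 9 assignments meet the threshold.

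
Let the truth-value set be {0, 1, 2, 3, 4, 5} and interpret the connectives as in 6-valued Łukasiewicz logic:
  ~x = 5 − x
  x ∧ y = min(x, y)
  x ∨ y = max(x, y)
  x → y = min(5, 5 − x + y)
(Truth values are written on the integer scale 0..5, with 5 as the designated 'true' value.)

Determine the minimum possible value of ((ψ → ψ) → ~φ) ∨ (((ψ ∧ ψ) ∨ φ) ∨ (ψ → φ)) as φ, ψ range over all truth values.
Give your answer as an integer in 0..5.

4

Take φ = 1, ψ = 2:
ψ → ψ = 2 → 2 = 5
~φ = ~1 = 4
(ψ → ψ) → ~φ = 5 → 4 = 4
ψ ∧ ψ = 2 ∧ 2 = 2
(ψ ∧ ψ) ∨ φ = 2 ∨ 1 = 2
ψ → φ = 2 → 1 = 4
((ψ ∧ ψ) ∨ φ) ∨ (ψ → φ) = 2 ∨ 4 = 4
((ψ → ψ) → ~φ) ∨ (((ψ ∧ ψ) ∨ φ) ∨ (ψ → φ)) = 4 ∨ 4 = 4
No assignment yields a value below 4, so this is the minimum.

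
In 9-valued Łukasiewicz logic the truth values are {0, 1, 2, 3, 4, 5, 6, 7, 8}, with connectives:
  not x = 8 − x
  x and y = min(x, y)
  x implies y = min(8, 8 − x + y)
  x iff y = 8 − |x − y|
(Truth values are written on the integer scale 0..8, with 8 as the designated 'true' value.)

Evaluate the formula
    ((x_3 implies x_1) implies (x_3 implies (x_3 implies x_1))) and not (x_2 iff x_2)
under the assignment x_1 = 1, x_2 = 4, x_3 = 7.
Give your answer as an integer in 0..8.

x_3 implies x_1 = 7 implies 1 = 2
x_3 implies x_1 = 7 implies 1 = 2
x_3 implies (x_3 implies x_1) = 7 implies 2 = 3
(x_3 implies x_1) implies (x_3 implies (x_3 implies x_1)) = 2 implies 3 = 8
x_2 iff x_2 = 4 iff 4 = 8
not (x_2 iff x_2) = not 8 = 0
((x_3 implies x_1) implies (x_3 implies (x_3 implies x_1))) and not (x_2 iff x_2) = 8 and 0 = 0

0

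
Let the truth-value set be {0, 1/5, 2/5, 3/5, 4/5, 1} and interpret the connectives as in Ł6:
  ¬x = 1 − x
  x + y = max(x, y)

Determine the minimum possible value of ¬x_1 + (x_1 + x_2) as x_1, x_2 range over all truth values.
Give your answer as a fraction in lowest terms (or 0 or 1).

3/5

Take x_1 = 2/5, x_2 = 0:
¬x_1 = ¬2/5 = 3/5
x_1 + x_2 = 2/5 + 0 = 2/5
¬x_1 + (x_1 + x_2) = 3/5 + 2/5 = 3/5
No assignment yields a value below 3/5, so this is the minimum.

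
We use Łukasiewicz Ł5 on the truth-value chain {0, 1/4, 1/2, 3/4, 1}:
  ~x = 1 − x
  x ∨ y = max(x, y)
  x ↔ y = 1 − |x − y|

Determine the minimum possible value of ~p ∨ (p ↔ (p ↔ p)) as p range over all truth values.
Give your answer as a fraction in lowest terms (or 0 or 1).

Take p = 1/2:
~p = ~1/2 = 1/2
p ↔ p = 1/2 ↔ 1/2 = 1
p ↔ (p ↔ p) = 1/2 ↔ 1 = 1/2
~p ∨ (p ↔ (p ↔ p)) = 1/2 ∨ 1/2 = 1/2
No assignment yields a value below 1/2, so this is the minimum.

1/2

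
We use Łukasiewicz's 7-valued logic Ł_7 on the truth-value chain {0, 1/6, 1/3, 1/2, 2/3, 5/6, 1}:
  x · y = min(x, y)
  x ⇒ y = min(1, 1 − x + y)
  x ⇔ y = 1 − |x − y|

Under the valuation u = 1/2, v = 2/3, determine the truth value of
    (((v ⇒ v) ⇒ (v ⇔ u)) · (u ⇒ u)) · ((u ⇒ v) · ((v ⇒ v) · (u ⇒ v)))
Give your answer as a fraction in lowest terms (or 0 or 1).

5/6

v ⇒ v = 2/3 ⇒ 2/3 = 1
v ⇔ u = 2/3 ⇔ 1/2 = 5/6
(v ⇒ v) ⇒ (v ⇔ u) = 1 ⇒ 5/6 = 5/6
u ⇒ u = 1/2 ⇒ 1/2 = 1
((v ⇒ v) ⇒ (v ⇔ u)) · (u ⇒ u) = 5/6 · 1 = 5/6
u ⇒ v = 1/2 ⇒ 2/3 = 1
v ⇒ v = 2/3 ⇒ 2/3 = 1
u ⇒ v = 1/2 ⇒ 2/3 = 1
(v ⇒ v) · (u ⇒ v) = 1 · 1 = 1
(u ⇒ v) · ((v ⇒ v) · (u ⇒ v)) = 1 · 1 = 1
(((v ⇒ v) ⇒ (v ⇔ u)) · (u ⇒ u)) · ((u ⇒ v) · ((v ⇒ v) · (u ⇒ v))) = 5/6 · 1 = 5/6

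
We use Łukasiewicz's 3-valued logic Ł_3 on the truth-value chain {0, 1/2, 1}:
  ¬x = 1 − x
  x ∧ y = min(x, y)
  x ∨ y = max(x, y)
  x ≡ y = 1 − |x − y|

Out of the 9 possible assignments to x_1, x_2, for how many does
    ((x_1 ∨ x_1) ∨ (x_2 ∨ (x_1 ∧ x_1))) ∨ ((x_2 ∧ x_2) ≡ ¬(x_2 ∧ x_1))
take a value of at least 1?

6

x_1 = 0, x_2 = 0 ↦ 0  <
x_1 = 0, x_2 = 1/2 ↦ 1/2  <
x_1 = 0, x_2 = 1 ↦ 1  ≥
x_1 = 1/2, x_2 = 0 ↦ 1/2  <
x_1 = 1/2, x_2 = 1/2 ↦ 1  ≥
x_1 = 1/2, x_2 = 1 ↦ 1  ≥
x_1 = 1, x_2 = 0 ↦ 1  ≥
x_1 = 1, x_2 = 1/2 ↦ 1  ≥
x_1 = 1, x_2 = 1 ↦ 1  ≥
So 6 of the 9 assignments meet the threshold.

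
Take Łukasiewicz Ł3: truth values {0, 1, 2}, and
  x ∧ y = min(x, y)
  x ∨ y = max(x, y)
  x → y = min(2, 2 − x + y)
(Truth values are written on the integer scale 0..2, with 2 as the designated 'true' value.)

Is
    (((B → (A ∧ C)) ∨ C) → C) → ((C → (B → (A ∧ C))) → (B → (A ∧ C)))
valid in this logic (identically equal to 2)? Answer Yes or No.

Counterexample: take A = 0, B = 1, C = 1.
A ∧ C = 0 ∧ 1 = 0
B → (A ∧ C) = 1 → 0 = 1
(B → (A ∧ C)) ∨ C = 1 ∨ 1 = 1
((B → (A ∧ C)) ∨ C) → C = 1 → 1 = 2
A ∧ C = 0 ∧ 1 = 0
B → (A ∧ C) = 1 → 0 = 1
C → (B → (A ∧ C)) = 1 → 1 = 2
A ∧ C = 0 ∧ 1 = 0
B → (A ∧ C) = 1 → 0 = 1
(C → (B → (A ∧ C))) → (B → (A ∧ C)) = 2 → 1 = 1
(((B → (A ∧ C)) ∨ C) → C) → ((C → (B → (A ∧ C))) → (B → (A ∧ C))) = 2 → 1 = 1
This gives 1 ≠ 2.

No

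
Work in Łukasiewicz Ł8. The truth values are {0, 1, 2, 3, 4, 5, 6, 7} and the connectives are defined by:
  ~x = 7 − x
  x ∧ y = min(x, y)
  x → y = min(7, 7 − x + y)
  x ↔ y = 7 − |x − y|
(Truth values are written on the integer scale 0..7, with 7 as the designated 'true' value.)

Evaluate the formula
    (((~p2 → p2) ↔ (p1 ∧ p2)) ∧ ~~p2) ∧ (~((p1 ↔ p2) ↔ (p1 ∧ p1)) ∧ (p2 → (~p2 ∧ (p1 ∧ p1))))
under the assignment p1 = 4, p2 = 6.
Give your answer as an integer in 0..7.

1

~p2 = ~6 = 1
~p2 → p2 = 1 → 6 = 7
p1 ∧ p2 = 4 ∧ 6 = 4
(~p2 → p2) ↔ (p1 ∧ p2) = 7 ↔ 4 = 4
~p2 = ~6 = 1
~~p2 = ~1 = 6
((~p2 → p2) ↔ (p1 ∧ p2)) ∧ ~~p2 = 4 ∧ 6 = 4
p1 ↔ p2 = 4 ↔ 6 = 5
p1 ∧ p1 = 4 ∧ 4 = 4
(p1 ↔ p2) ↔ (p1 ∧ p1) = 5 ↔ 4 = 6
~((p1 ↔ p2) ↔ (p1 ∧ p1)) = ~6 = 1
~p2 = ~6 = 1
p1 ∧ p1 = 4 ∧ 4 = 4
~p2 ∧ (p1 ∧ p1) = 1 ∧ 4 = 1
p2 → (~p2 ∧ (p1 ∧ p1)) = 6 → 1 = 2
~((p1 ↔ p2) ↔ (p1 ∧ p1)) ∧ (p2 → (~p2 ∧ (p1 ∧ p1))) = 1 ∧ 2 = 1
(((~p2 → p2) ↔ (p1 ∧ p2)) ∧ ~~p2) ∧ (~((p1 ↔ p2) ↔ (p1 ∧ p1)) ∧ (p2 → (~p2 ∧ (p1 ∧ p1)))) = 4 ∧ 1 = 1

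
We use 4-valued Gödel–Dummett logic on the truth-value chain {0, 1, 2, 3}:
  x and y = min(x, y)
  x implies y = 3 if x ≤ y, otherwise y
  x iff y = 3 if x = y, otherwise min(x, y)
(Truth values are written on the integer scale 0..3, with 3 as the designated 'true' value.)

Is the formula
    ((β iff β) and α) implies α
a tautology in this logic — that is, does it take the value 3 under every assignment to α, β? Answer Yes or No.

α = 0, β = 0 ↦ 3
α = 0, β = 1 ↦ 3
α = 0, β = 2 ↦ 3
α = 0, β = 3 ↦ 3
α = 1, β = 0 ↦ 3
α = 1, β = 1 ↦ 3
α = 1, β = 2 ↦ 3
α = 1, β = 3 ↦ 3
α = 2, β = 0 ↦ 3
α = 2, β = 1 ↦ 3
α = 2, β = 2 ↦ 3
α = 2, β = 3 ↦ 3
α = 3, β = 0 ↦ 3
α = 3, β = 1 ↦ 3
α = 3, β = 2 ↦ 3
α = 3, β = 3 ↦ 3
Every assignment gives a value ≥ 3.

Yes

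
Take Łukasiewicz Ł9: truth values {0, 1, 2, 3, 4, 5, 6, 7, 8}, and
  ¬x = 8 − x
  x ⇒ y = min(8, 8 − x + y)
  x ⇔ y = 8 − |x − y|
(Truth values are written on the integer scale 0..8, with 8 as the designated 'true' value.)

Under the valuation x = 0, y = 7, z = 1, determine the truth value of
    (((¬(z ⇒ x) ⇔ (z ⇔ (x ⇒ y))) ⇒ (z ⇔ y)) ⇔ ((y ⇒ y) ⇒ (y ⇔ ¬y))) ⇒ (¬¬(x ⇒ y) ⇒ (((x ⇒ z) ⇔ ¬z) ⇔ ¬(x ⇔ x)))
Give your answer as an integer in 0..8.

z ⇒ x = 1 ⇒ 0 = 7
¬(z ⇒ x) = ¬7 = 1
x ⇒ y = 0 ⇒ 7 = 8
z ⇔ (x ⇒ y) = 1 ⇔ 8 = 1
¬(z ⇒ x) ⇔ (z ⇔ (x ⇒ y)) = 1 ⇔ 1 = 8
z ⇔ y = 1 ⇔ 7 = 2
(¬(z ⇒ x) ⇔ (z ⇔ (x ⇒ y))) ⇒ (z ⇔ y) = 8 ⇒ 2 = 2
y ⇒ y = 7 ⇒ 7 = 8
¬y = ¬7 = 1
y ⇔ ¬y = 7 ⇔ 1 = 2
(y ⇒ y) ⇒ (y ⇔ ¬y) = 8 ⇒ 2 = 2
((¬(z ⇒ x) ⇔ (z ⇔ (x ⇒ y))) ⇒ (z ⇔ y)) ⇔ ((y ⇒ y) ⇒ (y ⇔ ¬y)) = 2 ⇔ 2 = 8
x ⇒ y = 0 ⇒ 7 = 8
¬(x ⇒ y) = ¬8 = 0
¬¬(x ⇒ y) = ¬0 = 8
x ⇒ z = 0 ⇒ 1 = 8
¬z = ¬1 = 7
(x ⇒ z) ⇔ ¬z = 8 ⇔ 7 = 7
x ⇔ x = 0 ⇔ 0 = 8
¬(x ⇔ x) = ¬8 = 0
((x ⇒ z) ⇔ ¬z) ⇔ ¬(x ⇔ x) = 7 ⇔ 0 = 1
¬¬(x ⇒ y) ⇒ (((x ⇒ z) ⇔ ¬z) ⇔ ¬(x ⇔ x)) = 8 ⇒ 1 = 1
(((¬(z ⇒ x) ⇔ (z ⇔ (x ⇒ y))) ⇒ (z ⇔ y)) ⇔ ((y ⇒ y) ⇒ (y ⇔ ¬y))) ⇒ (¬¬(x ⇒ y) ⇒ (((x ⇒ z) ⇔ ¬z) ⇔ ¬(x ⇔ x))) = 8 ⇒ 1 = 1

1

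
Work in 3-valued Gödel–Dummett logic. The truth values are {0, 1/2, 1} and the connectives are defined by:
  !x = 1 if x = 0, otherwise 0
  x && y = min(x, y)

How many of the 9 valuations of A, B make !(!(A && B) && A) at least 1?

7

A = 0, B = 0 ↦ 1  ≥
A = 0, B = 1/2 ↦ 1  ≥
A = 0, B = 1 ↦ 1  ≥
A = 1/2, B = 0 ↦ 0  <
A = 1/2, B = 1/2 ↦ 1  ≥
A = 1/2, B = 1 ↦ 1  ≥
A = 1, B = 0 ↦ 0  <
A = 1, B = 1/2 ↦ 1  ≥
A = 1, B = 1 ↦ 1  ≥
So 7 of the 9 assignments meet the threshold.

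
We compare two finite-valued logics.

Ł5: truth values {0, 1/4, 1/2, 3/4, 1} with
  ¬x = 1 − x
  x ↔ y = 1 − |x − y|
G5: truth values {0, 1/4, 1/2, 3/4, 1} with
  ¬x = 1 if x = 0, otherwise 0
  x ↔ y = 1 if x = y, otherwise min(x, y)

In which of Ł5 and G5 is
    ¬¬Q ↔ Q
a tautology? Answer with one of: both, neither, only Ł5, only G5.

only Ł5

In Ł5: every assignment gives 1 — tautology.
In G5: at Q = 1/4 the value is 1/4 — not a tautology.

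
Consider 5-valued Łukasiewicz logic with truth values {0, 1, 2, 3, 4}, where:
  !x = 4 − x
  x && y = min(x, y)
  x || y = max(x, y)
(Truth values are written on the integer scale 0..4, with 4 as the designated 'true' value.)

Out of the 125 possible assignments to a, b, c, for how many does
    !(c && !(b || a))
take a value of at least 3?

98

value 4: 61 assignments (counts)
value 3: 37 assignments (counts)
value 2: 19 assignments
value 1: 7 assignments
value 0: 1 assignment
So 98 of the 125 assignments meet the threshold.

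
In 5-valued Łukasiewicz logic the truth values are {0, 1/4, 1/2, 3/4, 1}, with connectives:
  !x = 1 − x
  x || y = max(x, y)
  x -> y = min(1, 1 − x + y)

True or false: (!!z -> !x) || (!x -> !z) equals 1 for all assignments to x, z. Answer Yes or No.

No

Counterexample: take x = 1/4, z = 1.
!z = !1 = 0
!!z = !0 = 1
!x = !1/4 = 3/4
!!z -> !x = 1 -> 3/4 = 3/4
!x = !1/4 = 3/4
!z = !1 = 0
!x -> !z = 3/4 -> 0 = 1/4
(!!z -> !x) || (!x -> !z) = 3/4 || 1/4 = 3/4
This gives 3/4 ≠ 1.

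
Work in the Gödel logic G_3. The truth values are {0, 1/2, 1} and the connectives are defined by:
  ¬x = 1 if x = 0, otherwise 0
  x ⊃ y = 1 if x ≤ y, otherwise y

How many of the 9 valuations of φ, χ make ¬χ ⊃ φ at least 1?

7

φ = 0, χ = 0 ↦ 0  <
φ = 0, χ = 1/2 ↦ 1  ≥
φ = 0, χ = 1 ↦ 1  ≥
φ = 1/2, χ = 0 ↦ 1/2  <
φ = 1/2, χ = 1/2 ↦ 1  ≥
φ = 1/2, χ = 1 ↦ 1  ≥
φ = 1, χ = 0 ↦ 1  ≥
φ = 1, χ = 1/2 ↦ 1  ≥
φ = 1, χ = 1 ↦ 1  ≥
So 7 of the 9 assignments meet the threshold.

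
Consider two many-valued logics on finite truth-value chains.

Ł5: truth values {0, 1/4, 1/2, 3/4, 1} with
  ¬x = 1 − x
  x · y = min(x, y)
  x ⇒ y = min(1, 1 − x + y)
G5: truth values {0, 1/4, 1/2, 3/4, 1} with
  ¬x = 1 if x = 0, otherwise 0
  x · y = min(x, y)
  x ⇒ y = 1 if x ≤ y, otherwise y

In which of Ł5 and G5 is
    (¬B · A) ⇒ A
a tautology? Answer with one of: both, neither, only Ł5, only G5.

both

In Ł5: every assignment gives 1 — tautology.
In G5: every assignment gives 1 — tautology.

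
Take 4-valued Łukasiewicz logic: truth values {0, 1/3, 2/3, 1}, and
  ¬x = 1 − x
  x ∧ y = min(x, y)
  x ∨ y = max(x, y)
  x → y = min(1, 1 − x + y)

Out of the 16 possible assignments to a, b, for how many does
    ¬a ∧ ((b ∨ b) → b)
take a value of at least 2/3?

8

a = 0, b = 0 ↦ 1  ≥
a = 0, b = 1/3 ↦ 1  ≥
a = 0, b = 2/3 ↦ 1  ≥
a = 0, b = 1 ↦ 1  ≥
a = 1/3, b = 0 ↦ 2/3  ≥
a = 1/3, b = 1/3 ↦ 2/3  ≥
a = 1/3, b = 2/3 ↦ 2/3  ≥
a = 1/3, b = 1 ↦ 2/3  ≥
a = 2/3, b = 0 ↦ 1/3  <
a = 2/3, b = 1/3 ↦ 1/3  <
a = 2/3, b = 2/3 ↦ 1/3  <
a = 2/3, b = 1 ↦ 1/3  <
a = 1, b = 0 ↦ 0  <
a = 1, b = 1/3 ↦ 0  <
a = 1, b = 2/3 ↦ 0  <
a = 1, b = 1 ↦ 0  <
So 8 of the 16 assignments meet the threshold.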